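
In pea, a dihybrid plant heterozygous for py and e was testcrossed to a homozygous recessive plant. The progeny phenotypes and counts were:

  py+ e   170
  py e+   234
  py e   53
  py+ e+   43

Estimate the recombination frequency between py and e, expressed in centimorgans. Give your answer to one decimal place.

The two most frequent classes, py+ e (170) and py e+ (234), are the parental types, so the F1 was py+ e / py e+.
The recombinant classes are py+ e+ and py e: 43 + 53 = 96.
Recombination frequency = 96/500 = 0.1920 ≈ 19.2%, i.e. 19.2 centimorgans.

19.2 centimorgans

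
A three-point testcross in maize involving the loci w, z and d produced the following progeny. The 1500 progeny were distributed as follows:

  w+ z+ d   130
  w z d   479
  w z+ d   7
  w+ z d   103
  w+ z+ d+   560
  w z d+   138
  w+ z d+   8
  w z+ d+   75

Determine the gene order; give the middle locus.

z

The two most frequent reciprocal classes, w+ z+ d+ and w z d, are the parental types, so the F1 was w+ z+ d+ / w z d.
The two rarest classes, w+ z d+ and w z+ d, are the double crossovers. Comparing them with the parentals, only the z allele has switched, so z is the middle locus and the order is d – z – w.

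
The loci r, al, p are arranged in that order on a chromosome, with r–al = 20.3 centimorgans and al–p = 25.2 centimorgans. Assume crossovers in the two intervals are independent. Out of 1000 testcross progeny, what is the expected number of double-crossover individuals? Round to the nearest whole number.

Map distances give recombination frequencies of 0.203 and 0.252 for the two intervals.
With no interference, expected double-crossover frequency = 0.203 × 0.252 = 0.05116.
Expected number = 0.05116 × 1000 = 51.16 ≈ 51.

51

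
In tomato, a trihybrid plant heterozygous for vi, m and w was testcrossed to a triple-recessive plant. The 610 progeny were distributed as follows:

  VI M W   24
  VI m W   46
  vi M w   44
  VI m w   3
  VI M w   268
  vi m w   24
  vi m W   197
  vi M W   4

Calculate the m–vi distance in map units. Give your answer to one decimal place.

15.9 map units

The two most frequent reciprocal classes, VI M w and vi m W, are the parental types, so the F1 was VI M w / vi m W.
The two rarest classes, VI m w and vi M W, are the double crossovers. Comparing them with the parentals, only the m allele has switched, so m is the middle locus and the order is vi – m – w.
Crossovers in the vi–m interval produce the single-crossover classes vi M w and VI m W (44 + 46 = 90) plus the double crossovers (7).
RF(vi–m) = (90 + 7) / 610 = 97/610 = 0.1590 → 15.9 map units.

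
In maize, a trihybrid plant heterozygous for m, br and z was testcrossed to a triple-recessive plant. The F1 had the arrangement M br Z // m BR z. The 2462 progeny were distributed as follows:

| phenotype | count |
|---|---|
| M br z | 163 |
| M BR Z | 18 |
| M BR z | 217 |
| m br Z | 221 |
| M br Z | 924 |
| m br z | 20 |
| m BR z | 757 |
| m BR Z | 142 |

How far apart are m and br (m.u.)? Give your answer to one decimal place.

19.3 m.u.

The two rarest classes, M BR Z and m br z, are the double crossovers. Comparing them with the parentals, only the br allele has switched, so br is the middle locus and the order is m – br – z.
Crossovers in the m–br interval produce the single-crossover classes m br Z and M BR z (221 + 217 = 438) plus the double crossovers (38).
RF(m–br) = (438 + 38) / 2462 = 476/2462 = 0.1933 → 19.3 m.u.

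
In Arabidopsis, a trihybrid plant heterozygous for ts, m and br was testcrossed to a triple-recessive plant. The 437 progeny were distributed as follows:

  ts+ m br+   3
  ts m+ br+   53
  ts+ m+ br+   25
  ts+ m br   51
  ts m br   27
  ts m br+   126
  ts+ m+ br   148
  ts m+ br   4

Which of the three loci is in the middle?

The two most frequent reciprocal classes, ts m br+ and ts+ m+ br, are the parental types, so the F1 was ts m br+ / ts+ m+ br.
The two rarest classes, ts+ m br+ and ts m+ br, are the double crossovers. Comparing them with the parentals, only the ts allele has switched, so ts is the middle locus and the order is br – ts – m.

ts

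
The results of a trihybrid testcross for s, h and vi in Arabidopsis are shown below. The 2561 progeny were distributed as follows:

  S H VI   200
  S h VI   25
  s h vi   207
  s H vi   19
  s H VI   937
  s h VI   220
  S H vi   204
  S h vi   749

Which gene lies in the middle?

vi

The two most frequent reciprocal classes, s H VI and S h vi, are the parental types, so the F1 was s H VI / S h vi.
The two rarest classes, s H vi and S h VI, are the double crossovers. Comparing them with the parentals, only the vi allele has switched, so vi is the middle locus and the order is h – vi – s.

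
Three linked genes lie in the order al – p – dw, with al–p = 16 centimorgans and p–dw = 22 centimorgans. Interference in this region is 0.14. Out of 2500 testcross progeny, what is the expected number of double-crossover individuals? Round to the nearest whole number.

Map distances give recombination frequencies of 0.160 and 0.220 for the two intervals.
With interference 0.14 (so coincidence = 0.86), expected double-crossover frequency = 0.160 × 0.220 × 0.86 = 0.03027.
Expected number = 0.03027 × 2500 = 75.68 ≈ 76.

76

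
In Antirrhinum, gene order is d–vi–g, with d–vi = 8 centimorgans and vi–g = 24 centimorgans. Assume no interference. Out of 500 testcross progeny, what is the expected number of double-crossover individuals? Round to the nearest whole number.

10

Map distances give recombination frequencies of 0.080 and 0.240 for the two intervals.
With no interference, expected double-crossover frequency = 0.080 × 0.240 = 0.01920.
Expected number = 0.01920 × 500 = 9.60 ≈ 10.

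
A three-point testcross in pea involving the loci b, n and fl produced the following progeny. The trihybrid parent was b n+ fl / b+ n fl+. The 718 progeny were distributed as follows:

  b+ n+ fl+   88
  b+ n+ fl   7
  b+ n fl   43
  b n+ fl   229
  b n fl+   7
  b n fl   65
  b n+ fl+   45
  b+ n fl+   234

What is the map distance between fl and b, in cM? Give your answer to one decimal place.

14.2 cM

The two rarest classes, b+ n+ fl and b n fl+, are the double crossovers. Comparing them with the parentals, only the b allele has switched, so b is the middle locus and the order is fl – b – n.
Crossovers in the fl–b interval produce the single-crossover classes b n+ fl+ and b+ n fl (45 + 43 = 88) plus the double crossovers (14).
RF(fl–b) = (88 + 14) / 718 = 102/718 = 0.1421 → 14.2 cM.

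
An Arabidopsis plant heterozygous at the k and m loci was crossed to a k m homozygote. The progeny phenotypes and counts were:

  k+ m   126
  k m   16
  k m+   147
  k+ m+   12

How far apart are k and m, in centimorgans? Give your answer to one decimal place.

9.3 centimorgans

The two most frequent classes, k+ m (126) and k m+ (147), are the parental types, so the F1 was k+ m / k m+.
The recombinant classes are k+ m+ and k m: 12 + 16 = 28.
Recombination frequency = 28/301 = 0.0930 ≈ 9.3%, i.e. 9.3 centimorgans.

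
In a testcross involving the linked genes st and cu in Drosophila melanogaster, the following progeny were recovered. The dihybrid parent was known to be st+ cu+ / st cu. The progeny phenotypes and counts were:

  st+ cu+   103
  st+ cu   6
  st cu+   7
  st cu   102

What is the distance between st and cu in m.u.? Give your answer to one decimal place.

The recombinant classes are st+ cu and st cu+: 6 + 7 = 13.
Recombination frequency = 13/218 = 0.0596 ≈ 6.0%, i.e. 6.0 m.u.

6.0 m.u.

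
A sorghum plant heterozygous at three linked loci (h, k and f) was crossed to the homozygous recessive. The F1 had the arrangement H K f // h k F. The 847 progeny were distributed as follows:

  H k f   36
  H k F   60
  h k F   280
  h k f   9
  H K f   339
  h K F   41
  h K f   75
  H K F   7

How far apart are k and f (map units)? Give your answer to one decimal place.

The two rarest classes, H K F and h k f, are the double crossovers. Comparing them with the parentals, only the f allele has switched, so f is the middle locus and the order is k – f – h.
Crossovers in the k–f interval produce the single-crossover classes H k f and h K F (36 + 41 = 77) plus the double crossovers (16).
RF(k–f) = (77 + 16) / 847 = 93/847 = 0.1098 → 11.0 map units.

11.0 map units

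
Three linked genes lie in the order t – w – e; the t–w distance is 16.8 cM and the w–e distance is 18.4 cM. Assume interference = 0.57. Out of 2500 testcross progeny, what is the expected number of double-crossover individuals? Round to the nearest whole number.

Map distances give recombination frequencies of 0.168 and 0.184 for the two intervals.
With interference 0.57 (so coincidence = 0.43), expected double-crossover frequency = 0.168 × 0.184 × 0.43 = 0.01329.
Expected number = 0.01329 × 2500 = 33.23 ≈ 33.

33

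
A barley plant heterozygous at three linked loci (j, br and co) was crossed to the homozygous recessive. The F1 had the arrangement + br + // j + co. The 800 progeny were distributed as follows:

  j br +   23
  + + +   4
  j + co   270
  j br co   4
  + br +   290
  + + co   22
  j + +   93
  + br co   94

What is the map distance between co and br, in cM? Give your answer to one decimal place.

The two rarest classes, + + + and j br co, are the double crossovers. Comparing them with the parentals, only the br allele has switched, so br is the middle locus and the order is co – br – j.
Crossovers in the co–br interval produce the single-crossover classes + br co and j + + (94 + 93 = 187) plus the double crossovers (8).
RF(co–br) = (187 + 8) / 800 = 195/800 = 0.2437 → 24.4 cM.

24.4 cM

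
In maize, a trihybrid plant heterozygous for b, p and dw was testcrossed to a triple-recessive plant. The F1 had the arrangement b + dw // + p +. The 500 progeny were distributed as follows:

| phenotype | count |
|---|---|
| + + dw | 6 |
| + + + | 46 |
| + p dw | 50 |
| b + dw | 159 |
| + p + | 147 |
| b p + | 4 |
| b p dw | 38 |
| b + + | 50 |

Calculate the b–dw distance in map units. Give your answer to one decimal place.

22.0 map units

The two rarest classes, + + dw and b p +, are the double crossovers. Comparing them with the parentals, only the b allele has switched, so b is the middle locus and the order is p – b – dw.
Crossovers in the b–dw interval produce the single-crossover classes b + + and + p dw (50 + 50 = 100) plus the double crossovers (10).
RF(b–dw) = (100 + 10) / 500 = 110/500 = 0.2200 → 22.0 map units.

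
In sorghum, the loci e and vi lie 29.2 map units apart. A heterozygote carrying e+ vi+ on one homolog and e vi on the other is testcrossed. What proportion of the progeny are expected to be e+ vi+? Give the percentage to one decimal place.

A map distance of 29.2 map units corresponds to a recombination frequency of 0.292.
The F1 is e+ vi+ / e vi, so e+ vi+ is a parental gamete class with expected frequency (1 − r)/2 = 0.708/2 = 0.3540.
That is 0.3540 = 35.4% of the progeny.

35.4%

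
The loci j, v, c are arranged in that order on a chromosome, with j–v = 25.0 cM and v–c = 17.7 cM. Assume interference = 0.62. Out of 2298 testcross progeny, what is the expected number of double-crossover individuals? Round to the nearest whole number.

39

Map distances give recombination frequencies of 0.250 and 0.177 for the two intervals.
With interference 0.62 (so coincidence = 0.38), expected double-crossover frequency = 0.250 × 0.177 × 0.38 = 0.01682.
Expected number = 0.01682 × 2298 = 38.64 ≈ 39.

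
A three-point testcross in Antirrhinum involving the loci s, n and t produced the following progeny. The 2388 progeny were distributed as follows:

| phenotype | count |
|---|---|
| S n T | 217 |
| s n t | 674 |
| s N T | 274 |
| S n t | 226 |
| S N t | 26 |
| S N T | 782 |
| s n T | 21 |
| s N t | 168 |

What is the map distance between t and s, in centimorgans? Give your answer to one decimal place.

The two most frequent reciprocal classes, S N T and s n t, are the parental types, so the F1 was S N T / s n t.
The two rarest classes, S N t and s n T, are the double crossovers. Comparing them with the parentals, only the t allele has switched, so t is the middle locus and the order is s – t – n.
Crossovers in the s–t interval produce the single-crossover classes s N T and S n t (274 + 226 = 500) plus the double crossovers (47).
RF(s–t) = (500 + 47) / 2388 = 547/2388 = 0.2291 → 22.9 centimorgans.

22.9 centimorgans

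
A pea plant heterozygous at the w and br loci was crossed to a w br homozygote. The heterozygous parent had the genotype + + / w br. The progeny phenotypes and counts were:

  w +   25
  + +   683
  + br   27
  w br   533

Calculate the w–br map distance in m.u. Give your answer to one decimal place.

The recombinant classes are + br and w +: 27 + 25 = 52.
Recombination frequency = 52/1268 = 0.0410 ≈ 4.1%, i.e. 4.1 m.u.

4.1 m.u.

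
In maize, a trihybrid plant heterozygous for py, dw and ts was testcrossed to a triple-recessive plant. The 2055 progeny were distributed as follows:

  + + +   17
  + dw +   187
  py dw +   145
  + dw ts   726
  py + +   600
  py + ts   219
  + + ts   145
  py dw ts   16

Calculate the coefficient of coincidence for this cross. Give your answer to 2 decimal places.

0.48

The two most frequent reciprocal classes, py + + and + dw ts, are the parental types, so the F1 was py + + / + dw ts.
The two rarest classes, + + + and py dw ts, are the double crossovers. Comparing them with the parentals, only the py allele has switched, so py is the middle locus and the order is ts – py – dw.
ts–py: (406 + 33)/2055 = 0.2136; py–dw: (290 + 33)/2055 = 0.1572.
Expected DCO frequency = 0.2136 × 0.1572 ≈ 0.03358; observed = 33/2055 ≈ 0.01606.
Coefficient of coincidence = 0.01606/0.03358 ≈ 0.48.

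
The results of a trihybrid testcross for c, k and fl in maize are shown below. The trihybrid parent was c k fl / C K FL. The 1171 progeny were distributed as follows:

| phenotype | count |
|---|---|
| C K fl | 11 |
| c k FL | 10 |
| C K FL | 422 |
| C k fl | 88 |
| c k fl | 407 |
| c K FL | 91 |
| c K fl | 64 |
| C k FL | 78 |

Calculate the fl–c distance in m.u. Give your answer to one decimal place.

17.1 m.u.

The two rarest classes, c k FL and C K fl, are the double crossovers. Comparing them with the parentals, only the fl allele has switched, so fl is the middle locus and the order is k – fl – c.
Crossovers in the fl–c interval produce the single-crossover classes C k fl and c K FL (88 + 91 = 179) plus the double crossovers (21).
RF(fl–c) = (179 + 21) / 1171 = 200/1171 = 0.1708 → 17.1 m.u.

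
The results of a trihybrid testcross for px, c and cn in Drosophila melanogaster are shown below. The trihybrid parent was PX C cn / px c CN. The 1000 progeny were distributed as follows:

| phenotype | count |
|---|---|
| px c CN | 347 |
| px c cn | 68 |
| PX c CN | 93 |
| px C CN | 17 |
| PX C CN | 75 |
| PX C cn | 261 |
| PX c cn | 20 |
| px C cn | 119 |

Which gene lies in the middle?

The two rarest classes, PX c cn and px C CN, are the double crossovers. Comparing them with the parentals, only the c allele has switched, so c is the middle locus and the order is cn – c – px.

c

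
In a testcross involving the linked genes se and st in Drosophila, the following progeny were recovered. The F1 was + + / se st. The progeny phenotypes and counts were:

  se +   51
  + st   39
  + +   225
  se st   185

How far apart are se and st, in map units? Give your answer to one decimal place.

The recombinant classes are + st and se +: 39 + 51 = 90.
Recombination frequency = 90/500 = 0.1800 ≈ 18.0%, i.e. 18.0 map units.

18.0 map units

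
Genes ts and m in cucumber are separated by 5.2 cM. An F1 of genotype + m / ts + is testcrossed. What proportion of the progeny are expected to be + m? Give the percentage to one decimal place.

A map distance of 5.2 cM corresponds to a recombination frequency of 0.052.
The F1 is + m / ts +, so + m is a parental gamete class with expected frequency (1 − r)/2 = 0.948/2 = 0.4740.
That is 0.4740 = 47.4% of the progeny.

47.4%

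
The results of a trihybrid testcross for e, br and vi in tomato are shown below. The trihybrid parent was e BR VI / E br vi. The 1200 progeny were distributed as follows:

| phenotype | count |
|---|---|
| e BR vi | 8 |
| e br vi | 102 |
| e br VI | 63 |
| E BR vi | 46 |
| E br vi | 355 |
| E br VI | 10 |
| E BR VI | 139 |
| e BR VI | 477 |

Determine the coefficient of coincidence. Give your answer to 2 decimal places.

The two rarest classes, e BR vi and E br VI, are the double crossovers. Comparing them with the parentals, only the vi allele has switched, so vi is the middle locus and the order is br – vi – e.
br–vi: (109 + 18)/1200 = 0.1058; vi–e: (241 + 18)/1200 = 0.2158.
Expected DCO frequency = 0.1058 × 0.2158 ≈ 0.02283; observed = 18/1200 ≈ 0.01500.
Coefficient of coincidence = 0.01500/0.02283 ≈ 0.66.

0.66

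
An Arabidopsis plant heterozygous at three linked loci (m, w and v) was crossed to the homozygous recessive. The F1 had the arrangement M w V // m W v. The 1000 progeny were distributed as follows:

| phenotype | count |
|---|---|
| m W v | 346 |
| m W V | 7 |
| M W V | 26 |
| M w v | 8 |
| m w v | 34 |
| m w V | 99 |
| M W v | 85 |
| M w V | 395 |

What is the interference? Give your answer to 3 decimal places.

-0.005

The two rarest classes, M w v and m W V, are the double crossovers. Comparing them with the parentals, only the v allele has switched, so v is the middle locus and the order is w – v – m.
w–v: (60 + 15)/1000 = 0.0750; v–m: (184 + 15)/1000 = 0.1990.
Expected DCO frequency = 0.0750 × 0.1990 ≈ 0.01493; observed = 15/1000 ≈ 0.01500.
Coefficient of coincidence = 0.01500/0.01493 ≈ 1.005; interference = 1 − 1.005 = -0.005.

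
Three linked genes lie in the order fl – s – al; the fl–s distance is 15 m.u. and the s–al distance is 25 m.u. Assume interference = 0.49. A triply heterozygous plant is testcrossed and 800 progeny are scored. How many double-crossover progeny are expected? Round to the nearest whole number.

Map distances give recombination frequencies of 0.150 and 0.250 for the two intervals.
With interference 0.49 (so coincidence = 0.51), expected double-crossover frequency = 0.150 × 0.250 × 0.51 = 0.01912.
Expected number = 0.01912 × 800 = 15.30 ≈ 15.

15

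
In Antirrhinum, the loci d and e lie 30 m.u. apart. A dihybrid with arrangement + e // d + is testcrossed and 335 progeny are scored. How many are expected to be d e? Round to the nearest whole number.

A map distance of 30 m.u. corresponds to a recombination frequency of 0.300.
The F1 is + e / d +, so d e is a recombinant gamete class with expected frequency r/2 = 0.300/2 = 0.1500.
Expected number = 0.1500 × 335 = 50.25 ≈ 50.

50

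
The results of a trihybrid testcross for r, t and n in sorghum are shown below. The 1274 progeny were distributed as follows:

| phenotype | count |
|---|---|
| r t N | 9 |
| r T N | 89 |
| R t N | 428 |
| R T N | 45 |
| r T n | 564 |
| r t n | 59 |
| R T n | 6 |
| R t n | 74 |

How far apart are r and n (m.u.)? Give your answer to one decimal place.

The two most frequent reciprocal classes, r T n and R t N, are the parental types, so the F1 was r T n / R t N.
The two rarest classes, R T n and r t N, are the double crossovers. Comparing them with the parentals, only the r allele has switched, so r is the middle locus and the order is n – r – t.
Crossovers in the n–r interval produce the single-crossover classes r T N and R t n (89 + 74 = 163) plus the double crossovers (15).
RF(n–r) = (163 + 15) / 1274 = 178/1274 = 0.1397 → 14.0 m.u.

14.0 m.u.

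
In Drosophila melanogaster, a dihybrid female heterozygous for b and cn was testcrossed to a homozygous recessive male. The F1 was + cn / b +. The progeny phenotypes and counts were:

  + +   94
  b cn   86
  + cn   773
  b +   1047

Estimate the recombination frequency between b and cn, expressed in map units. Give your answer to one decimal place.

9.0 map units

The recombinant classes are + + and b cn: 94 + 86 = 180.
Recombination frequency = 180/2000 = 0.0900 ≈ 9.0%, i.e. 9.0 map units.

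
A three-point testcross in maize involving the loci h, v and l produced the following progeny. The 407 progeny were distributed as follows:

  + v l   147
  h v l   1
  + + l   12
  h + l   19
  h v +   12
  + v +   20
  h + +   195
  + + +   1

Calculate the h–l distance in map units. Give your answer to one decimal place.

The two most frequent reciprocal classes, h + + and + v l, are the parental types, so the F1 was h + + / + v l.
The two rarest classes, + + + and h v l, are the double crossovers. Comparing them with the parentals, only the h allele has switched, so h is the middle locus and the order is l – h – v.
Crossovers in the l–h interval produce the single-crossover classes h + l and + v + (19 + 20 = 39) plus the double crossovers (2).
RF(l–h) = (39 + 2) / 407 = 41/407 = 0.1007 → 10.1 map units.

10.1 map units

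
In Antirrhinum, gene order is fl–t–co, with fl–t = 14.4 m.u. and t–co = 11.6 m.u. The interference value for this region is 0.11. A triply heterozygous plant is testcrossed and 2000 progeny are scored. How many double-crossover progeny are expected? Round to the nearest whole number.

30

Map distances give recombination frequencies of 0.144 and 0.116 for the two intervals.
With interference 0.11 (so coincidence = 0.89), expected double-crossover frequency = 0.144 × 0.116 × 0.89 = 0.01487.
Expected number = 0.01487 × 2000 = 29.73 ≈ 30.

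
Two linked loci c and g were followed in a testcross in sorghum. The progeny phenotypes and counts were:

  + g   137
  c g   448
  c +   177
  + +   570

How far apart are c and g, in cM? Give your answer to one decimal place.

23.6 cM

The two most frequent classes, + + (570) and c g (448), are the parental types, so the F1 was + + / c g.
The recombinant classes are + g and c +: 137 + 177 = 314.
Recombination frequency = 314/1332 = 0.2357 ≈ 23.6%, i.e. 23.6 cM.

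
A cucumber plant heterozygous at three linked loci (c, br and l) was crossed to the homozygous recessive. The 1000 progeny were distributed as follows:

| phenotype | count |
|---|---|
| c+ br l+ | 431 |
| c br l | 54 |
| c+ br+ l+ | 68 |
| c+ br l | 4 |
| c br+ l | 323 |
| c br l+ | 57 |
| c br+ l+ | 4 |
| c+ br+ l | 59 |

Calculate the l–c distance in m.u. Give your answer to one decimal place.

The two most frequent reciprocal classes, c br+ l and c+ br l+, are the parental types, so the F1 was c br+ l / c+ br l+.
The two rarest classes, c br+ l+ and c+ br l, are the double crossovers. Comparing them with the parentals, only the l allele has switched, so l is the middle locus and the order is br – l – c.
Crossovers in the l–c interval produce the single-crossover classes c+ br+ l and c br l+ (59 + 57 = 116) plus the double crossovers (8).
RF(l–c) = (116 + 8) / 1000 = 124/1000 = 0.1240 → 12.4 m.u.

12.4 m.u.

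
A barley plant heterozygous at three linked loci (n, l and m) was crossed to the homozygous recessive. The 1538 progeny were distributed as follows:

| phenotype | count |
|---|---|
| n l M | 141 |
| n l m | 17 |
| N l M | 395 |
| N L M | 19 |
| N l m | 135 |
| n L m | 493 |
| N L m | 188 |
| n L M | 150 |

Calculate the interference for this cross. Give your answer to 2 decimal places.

The two most frequent reciprocal classes, n L m and N l M, are the parental types, so the F1 was n L m / N l M.
The two rarest classes, n l m and N L M, are the double crossovers. Comparing them with the parentals, only the l allele has switched, so l is the middle locus and the order is n – l – m.
n–l: (329 + 36)/1538 = 0.2373; l–m: (285 + 36)/1538 = 0.2087.
Expected DCO frequency = 0.2373 × 0.2087 ≈ 0.04952; observed = 36/1538 ≈ 0.02341.
Coefficient of coincidence = 0.02341/0.04952 ≈ 0.47; interference = 1 − 0.47 = 0.53.

0.53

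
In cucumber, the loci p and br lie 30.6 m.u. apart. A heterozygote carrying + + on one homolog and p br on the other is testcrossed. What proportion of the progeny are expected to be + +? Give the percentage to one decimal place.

34.7%

A map distance of 30.6 m.u. corresponds to a recombination frequency of 0.306.
The F1 is + + / p br, so + + is a parental gamete class with expected frequency (1 − r)/2 = 0.694/2 = 0.3470.
That is 0.3470 = 34.7% of the progeny.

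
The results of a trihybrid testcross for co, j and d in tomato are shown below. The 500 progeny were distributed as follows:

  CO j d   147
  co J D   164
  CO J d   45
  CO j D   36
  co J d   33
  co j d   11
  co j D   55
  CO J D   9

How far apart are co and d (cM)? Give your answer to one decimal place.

The two most frequent reciprocal classes, co J D and CO j d, are the parental types, so the F1 was co J D / CO j d.
The two rarest classes, CO J D and co j d, are the double crossovers. Comparing them with the parentals, only the co allele has switched, so co is the middle locus and the order is d – co – j.
Crossovers in the d–co interval produce the single-crossover classes co J d and CO j D (33 + 36 = 69) plus the double crossovers (20).
RF(d–co) = (69 + 20) / 500 = 89/500 = 0.1780 → 17.8 cM.

17.8 cM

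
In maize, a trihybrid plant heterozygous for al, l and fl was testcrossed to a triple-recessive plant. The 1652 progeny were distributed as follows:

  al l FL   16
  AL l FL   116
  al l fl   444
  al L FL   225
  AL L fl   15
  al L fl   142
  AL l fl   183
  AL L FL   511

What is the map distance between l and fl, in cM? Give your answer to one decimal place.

17.5 cM

The two most frequent reciprocal classes, AL L FL and al l fl, are the parental types, so the F1 was AL L FL / al l fl.
The two rarest classes, AL L fl and al l FL, are the double crossovers. Comparing them with the parentals, only the fl allele has switched, so fl is the middle locus and the order is al – fl – l.
Crossovers in the fl–l interval produce the single-crossover classes AL l FL and al L fl (116 + 142 = 258) plus the double crossovers (31).
RF(fl–l) = (258 + 31) / 1652 = 289/1652 = 0.1749 → 17.5 cM.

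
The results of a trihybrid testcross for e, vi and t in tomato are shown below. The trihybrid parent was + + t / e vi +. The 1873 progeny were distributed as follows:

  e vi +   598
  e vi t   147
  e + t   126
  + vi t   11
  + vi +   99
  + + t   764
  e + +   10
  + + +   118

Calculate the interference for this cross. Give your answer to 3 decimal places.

0.441

The two rarest classes, + vi t and e + +, are the double crossovers. Comparing them with the parentals, only the vi allele has switched, so vi is the middle locus and the order is t – vi – e.
t–vi: (265 + 21)/1873 = 0.1527; vi–e: (225 + 21)/1873 = 0.1313.
Expected DCO frequency = 0.1527 × 0.1313 ≈ 0.02005; observed = 21/1873 ≈ 0.01121.
Coefficient of coincidence = 0.01121/0.02005 ≈ 0.559; interference = 1 − 0.559 = 0.441.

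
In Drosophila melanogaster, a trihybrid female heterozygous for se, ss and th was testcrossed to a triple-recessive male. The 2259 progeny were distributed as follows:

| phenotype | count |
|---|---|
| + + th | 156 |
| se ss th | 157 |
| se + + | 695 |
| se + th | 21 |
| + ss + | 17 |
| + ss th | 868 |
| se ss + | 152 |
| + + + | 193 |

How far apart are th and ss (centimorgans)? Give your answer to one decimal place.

The two most frequent reciprocal classes, + ss th and se + +, are the parental types, so the F1 was + ss th / se + +.
The two rarest classes, + ss + and se + th, are the double crossovers. Comparing them with the parentals, only the th allele has switched, so th is the middle locus and the order is se – th – ss.
Crossovers in the th–ss interval produce the single-crossover classes + + th and se ss + (156 + 152 = 308) plus the double crossovers (38).
RF(th–ss) = (308 + 38) / 2259 = 346/2259 = 0.1532 → 15.3 centimorgans.

15.3 centimorgans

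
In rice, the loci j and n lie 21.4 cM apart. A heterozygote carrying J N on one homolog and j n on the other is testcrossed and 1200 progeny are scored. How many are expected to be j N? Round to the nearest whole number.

128

A map distance of 21.4 cM corresponds to a recombination frequency of 0.214.
The F1 is J N / j n, so j N is a recombinant gamete class with expected frequency r/2 = 0.214/2 = 0.1070.
Expected number = 0.1070 × 1200 = 128.40 ≈ 128.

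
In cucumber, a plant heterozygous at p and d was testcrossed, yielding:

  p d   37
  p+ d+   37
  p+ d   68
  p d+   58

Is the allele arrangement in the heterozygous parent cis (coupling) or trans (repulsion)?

trans

The two most frequent classes are p+ d (68) and p d+ (58); these are the parental (non-recombinant) types.
So the F1 carried p+ d on one chromosome and p d+ on the other — the recessive alleles are on opposite chromosomes (trans / repulsion).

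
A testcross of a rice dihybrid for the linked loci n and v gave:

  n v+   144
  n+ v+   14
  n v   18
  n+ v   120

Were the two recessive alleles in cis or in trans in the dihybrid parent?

trans

The two most frequent classes are n+ v (120) and n v+ (144); these are the parental (non-recombinant) types.
So the F1 carried n+ v on one chromosome and n v+ on the other — the recessive alleles are on opposite chromosomes (trans / repulsion).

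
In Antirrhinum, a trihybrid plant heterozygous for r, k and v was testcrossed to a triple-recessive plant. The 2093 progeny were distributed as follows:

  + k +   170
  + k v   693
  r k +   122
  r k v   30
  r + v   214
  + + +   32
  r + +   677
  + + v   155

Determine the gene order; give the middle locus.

r

The two most frequent reciprocal classes, r + + and + k v, are the parental types, so the F1 was r + + / + k v.
The two rarest classes, + + + and r k v, are the double crossovers. Comparing them with the parentals, only the r allele has switched, so r is the middle locus and the order is v – r – k.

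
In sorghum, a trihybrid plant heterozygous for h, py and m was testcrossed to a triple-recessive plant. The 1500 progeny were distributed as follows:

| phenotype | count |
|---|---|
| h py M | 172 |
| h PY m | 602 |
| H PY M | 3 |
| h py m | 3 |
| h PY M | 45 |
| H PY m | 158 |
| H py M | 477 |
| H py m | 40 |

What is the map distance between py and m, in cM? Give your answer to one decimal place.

The two most frequent reciprocal classes, h PY m and H py M, are the parental types, so the F1 was h PY m / H py M.
The two rarest classes, h py m and H PY M, are the double crossovers. Comparing them with the parentals, only the py allele has switched, so py is the middle locus and the order is m – py – h.
Crossovers in the m–py interval produce the single-crossover classes h PY M and H py m (45 + 40 = 85) plus the double crossovers (6).
RF(m–py) = (85 + 6) / 1500 = 91/1500 = 0.0607 → 6.1 cM.

6.1 cM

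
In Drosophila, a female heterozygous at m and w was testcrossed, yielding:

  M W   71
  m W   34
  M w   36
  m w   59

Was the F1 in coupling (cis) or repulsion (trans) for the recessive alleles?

The two most frequent classes are M W (71) and m w (59); these are the parental (non-recombinant) types.
So the F1 carried M W on one chromosome and m w on the other — the recessive alleles are on the same chromosome (cis / coupling).

cis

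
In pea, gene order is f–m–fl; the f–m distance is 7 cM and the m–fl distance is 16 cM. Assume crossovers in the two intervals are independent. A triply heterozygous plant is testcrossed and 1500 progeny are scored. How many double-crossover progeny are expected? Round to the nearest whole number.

Map distances give recombination frequencies of 0.070 and 0.160 for the two intervals.
With no interference, expected double-crossover frequency = 0.070 × 0.160 = 0.01120.
Expected number = 0.01120 × 1500 = 16.80 ≈ 17.

17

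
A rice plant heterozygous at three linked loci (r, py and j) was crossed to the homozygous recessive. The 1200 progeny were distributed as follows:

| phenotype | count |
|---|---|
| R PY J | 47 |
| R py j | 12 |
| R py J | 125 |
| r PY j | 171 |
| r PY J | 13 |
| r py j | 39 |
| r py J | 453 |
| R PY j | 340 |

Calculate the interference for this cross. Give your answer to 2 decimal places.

The two most frequent reciprocal classes, r py J and R PY j, are the parental types, so the F1 was r py J / R PY j.
The two rarest classes, r PY J and R py j, are the double crossovers. Comparing them with the parentals, only the py allele has switched, so py is the middle locus and the order is j – py – r.
j–py: (86 + 25)/1200 = 0.0925; py–r: (296 + 25)/1200 = 0.2675.
Expected DCO frequency = 0.0925 × 0.2675 ≈ 0.02474; observed = 25/1200 ≈ 0.02083.
Coefficient of coincidence = 0.02083/0.02474 ≈ 0.84; interference = 1 − 0.84 = 0.16.

0.16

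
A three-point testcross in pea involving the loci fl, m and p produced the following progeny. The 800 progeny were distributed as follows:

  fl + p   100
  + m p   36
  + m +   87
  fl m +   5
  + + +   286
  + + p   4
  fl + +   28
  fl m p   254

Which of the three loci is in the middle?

p

The two most frequent reciprocal classes, + + + and fl m p, are the parental types, so the F1 was + + + / fl m p.
The two rarest classes, + + p and fl m +, are the double crossovers. Comparing them with the parentals, only the p allele has switched, so p is the middle locus and the order is fl – p – m.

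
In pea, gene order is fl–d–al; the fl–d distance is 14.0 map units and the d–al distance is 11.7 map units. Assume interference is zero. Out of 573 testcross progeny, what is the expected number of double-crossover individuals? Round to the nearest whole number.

Map distances give recombination frequencies of 0.140 and 0.117 for the two intervals.
With no interference, expected double-crossover frequency = 0.140 × 0.117 = 0.01638.
Expected number = 0.01638 × 573 = 9.39 ≈ 9.

9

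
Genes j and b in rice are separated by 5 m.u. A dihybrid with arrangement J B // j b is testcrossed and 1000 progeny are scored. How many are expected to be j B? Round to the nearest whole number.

A map distance of 5 m.u. corresponds to a recombination frequency of 0.050.
The F1 is J B / j b, so j B is a recombinant gamete class with expected frequency r/2 = 0.050/2 = 0.0250.
Expected number = 0.0250 × 1000 = 25.00 ≈ 25.

25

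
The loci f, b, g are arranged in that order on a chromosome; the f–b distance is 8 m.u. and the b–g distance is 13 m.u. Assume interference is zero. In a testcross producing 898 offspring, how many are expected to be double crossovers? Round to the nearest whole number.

9

Map distances give recombination frequencies of 0.080 and 0.130 for the two intervals.
With no interference, expected double-crossover frequency = 0.080 × 0.130 = 0.01040.
Expected number = 0.01040 × 898 = 9.34 ≈ 9.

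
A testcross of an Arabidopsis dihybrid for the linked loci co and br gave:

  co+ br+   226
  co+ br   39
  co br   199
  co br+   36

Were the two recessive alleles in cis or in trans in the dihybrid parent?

The two most frequent classes are co+ br+ (226) and co br (199); these are the parental (non-recombinant) types.
So the F1 carried co+ br+ on one chromosome and co br on the other — the recessive alleles are on the same chromosome (cis / coupling).

cis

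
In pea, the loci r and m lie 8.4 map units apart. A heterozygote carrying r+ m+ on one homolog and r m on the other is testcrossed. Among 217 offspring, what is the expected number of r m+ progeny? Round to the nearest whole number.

9

A map distance of 8.4 map units corresponds to a recombination frequency of 0.084.
The F1 is r+ m+ / r m, so r m+ is a recombinant gamete class with expected frequency r/2 = 0.084/2 = 0.0420.
Expected number = 0.0420 × 217 = 9.11 ≈ 9.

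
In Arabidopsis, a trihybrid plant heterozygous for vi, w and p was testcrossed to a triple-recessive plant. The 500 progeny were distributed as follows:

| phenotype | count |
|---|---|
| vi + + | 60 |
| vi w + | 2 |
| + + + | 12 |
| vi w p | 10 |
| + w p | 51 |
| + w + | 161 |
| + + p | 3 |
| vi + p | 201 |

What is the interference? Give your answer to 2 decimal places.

The two most frequent reciprocal classes, vi + p and + w +, are the parental types, so the F1 was vi + p / + w +.
The two rarest classes, + + p and vi w +, are the double crossovers. Comparing them with the parentals, only the vi allele has switched, so vi is the middle locus and the order is w – vi – p.
w–vi: (22 + 5)/500 = 0.0540; vi–p: (111 + 5)/500 = 0.2320.
Expected DCO frequency = 0.0540 × 0.2320 ≈ 0.01253; observed = 5/500 ≈ 0.01000.
Coefficient of coincidence = 0.01000/0.01253 ≈ 0.80; interference = 1 − 0.80 = 0.20.

0.20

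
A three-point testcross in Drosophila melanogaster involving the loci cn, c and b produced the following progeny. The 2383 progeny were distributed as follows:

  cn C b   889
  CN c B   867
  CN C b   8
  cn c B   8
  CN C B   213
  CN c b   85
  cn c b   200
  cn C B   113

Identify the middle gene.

The two most frequent reciprocal classes, CN c B and cn C b, are the parental types, so the F1 was CN c B / cn C b.
The two rarest classes, cn c B and CN C b, are the double crossovers. Comparing them with the parentals, only the cn allele has switched, so cn is the middle locus and the order is c – cn – b.

cn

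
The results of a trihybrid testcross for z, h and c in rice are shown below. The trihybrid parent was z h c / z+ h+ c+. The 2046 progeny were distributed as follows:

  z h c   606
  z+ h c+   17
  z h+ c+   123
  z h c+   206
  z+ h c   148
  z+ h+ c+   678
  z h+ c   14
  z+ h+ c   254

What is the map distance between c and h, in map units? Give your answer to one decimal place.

24.0 map units

The two rarest classes, z h+ c and z+ h c+, are the double crossovers. Comparing them with the parentals, only the h allele has switched, so h is the middle locus and the order is c – h – z.
Crossovers in the c–h interval produce the single-crossover classes z h c+ and z+ h+ c (206 + 254 = 460) plus the double crossovers (31).
RF(c–h) = (460 + 31) / 2046 = 491/2046 = 0.2400 → 24.0 map units.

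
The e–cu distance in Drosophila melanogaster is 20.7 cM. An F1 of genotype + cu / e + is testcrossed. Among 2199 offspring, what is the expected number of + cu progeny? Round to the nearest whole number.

A map distance of 20.7 cM corresponds to a recombination frequency of 0.207.
The F1 is + cu / e +, so + cu is a parental gamete class with expected frequency (1 − r)/2 = 0.793/2 = 0.3965.
Expected number = 0.3965 × 2199 = 871.90 ≈ 872.

872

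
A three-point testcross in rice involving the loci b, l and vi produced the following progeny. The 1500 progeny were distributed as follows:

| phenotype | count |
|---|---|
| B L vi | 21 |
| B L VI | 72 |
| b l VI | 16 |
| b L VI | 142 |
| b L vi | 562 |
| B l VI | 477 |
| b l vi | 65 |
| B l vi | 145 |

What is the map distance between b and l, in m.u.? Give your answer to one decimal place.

The two most frequent reciprocal classes, b L vi and B l VI, are the parental types, so the F1 was b L vi / B l VI.
The two rarest classes, B L vi and b l VI, are the double crossovers. Comparing them with the parentals, only the b allele has switched, so b is the middle locus and the order is l – b – vi.
Crossovers in the l–b interval produce the single-crossover classes b l vi and B L VI (65 + 72 = 137) plus the double crossovers (37).
RF(l–b) = (137 + 37) / 1500 = 174/1500 = 0.1160 → 11.6 m.u.

11.6 m.u.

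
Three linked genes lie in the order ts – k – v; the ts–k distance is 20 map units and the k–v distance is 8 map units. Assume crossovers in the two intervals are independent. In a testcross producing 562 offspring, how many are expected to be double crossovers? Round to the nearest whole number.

Map distances give recombination frequencies of 0.200 and 0.080 for the two intervals.
With no interference, expected double-crossover frequency = 0.200 × 0.080 = 0.01600.
Expected number = 0.01600 × 562 = 8.99 ≈ 9.

9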